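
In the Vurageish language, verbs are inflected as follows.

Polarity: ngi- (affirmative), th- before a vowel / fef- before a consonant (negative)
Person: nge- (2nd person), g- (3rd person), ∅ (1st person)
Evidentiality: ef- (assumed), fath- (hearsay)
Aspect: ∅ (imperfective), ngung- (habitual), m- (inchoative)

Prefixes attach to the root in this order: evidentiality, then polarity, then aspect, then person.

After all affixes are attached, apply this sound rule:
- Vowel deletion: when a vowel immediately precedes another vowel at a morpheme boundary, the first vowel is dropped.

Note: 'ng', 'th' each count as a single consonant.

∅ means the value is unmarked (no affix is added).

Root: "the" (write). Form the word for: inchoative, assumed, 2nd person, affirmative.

Attach evidentiality assumed ef- → efthe.
Attach polarity affirmative ngi- → ngiefthe.
Attach aspect inchoative m- → mngiefthe.
Attach person 2nd person nge- → ngemngiefthe.
Apply vowel deletion: ngemngiefthe → ngemngefthe.

ngemngefthe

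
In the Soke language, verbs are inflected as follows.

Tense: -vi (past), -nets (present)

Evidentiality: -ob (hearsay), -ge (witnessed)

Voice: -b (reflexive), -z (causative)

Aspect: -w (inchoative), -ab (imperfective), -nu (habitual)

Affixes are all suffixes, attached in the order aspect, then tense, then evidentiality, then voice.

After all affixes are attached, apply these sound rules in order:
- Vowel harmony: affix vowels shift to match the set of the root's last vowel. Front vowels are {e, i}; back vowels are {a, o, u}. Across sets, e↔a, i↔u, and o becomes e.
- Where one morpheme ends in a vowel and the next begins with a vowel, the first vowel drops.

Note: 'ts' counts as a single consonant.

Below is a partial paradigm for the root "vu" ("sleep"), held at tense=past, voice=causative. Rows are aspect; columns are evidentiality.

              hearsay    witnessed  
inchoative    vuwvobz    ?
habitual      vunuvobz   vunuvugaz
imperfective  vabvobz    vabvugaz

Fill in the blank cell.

vuwvugaz

Attach aspect inchoative -w → vuw.
Attach tense past -vi → vuwvi.
Attach evidentiality witnessed -ge → vuwvige.
Attach voice causative -z → vuwvigez.
Apply vowel harmony: vuwvigez → vuwvugaz.
Vowel deletion: no change.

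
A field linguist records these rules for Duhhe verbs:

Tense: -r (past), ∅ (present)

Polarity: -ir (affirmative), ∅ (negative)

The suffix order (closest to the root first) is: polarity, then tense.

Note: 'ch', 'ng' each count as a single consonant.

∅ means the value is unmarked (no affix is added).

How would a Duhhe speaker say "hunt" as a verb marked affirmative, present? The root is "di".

diir

Attach polarity affirmative -ir → diir.
tense = present: zero marking, form stays diir.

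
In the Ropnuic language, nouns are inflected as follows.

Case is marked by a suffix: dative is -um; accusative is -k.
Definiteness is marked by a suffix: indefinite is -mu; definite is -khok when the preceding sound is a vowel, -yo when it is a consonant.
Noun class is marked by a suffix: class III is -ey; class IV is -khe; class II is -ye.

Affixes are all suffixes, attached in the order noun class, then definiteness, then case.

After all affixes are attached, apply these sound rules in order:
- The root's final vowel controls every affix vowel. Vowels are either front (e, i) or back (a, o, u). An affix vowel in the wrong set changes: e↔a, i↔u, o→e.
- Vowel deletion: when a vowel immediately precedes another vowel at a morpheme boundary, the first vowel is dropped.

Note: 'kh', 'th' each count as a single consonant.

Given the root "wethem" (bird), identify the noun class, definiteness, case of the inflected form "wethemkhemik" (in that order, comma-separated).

Segment: wethem-khe-mu-k.
noun class: -khe → class IV.
definiteness: -mu → indefinite.
case: -k → accusative.

class IV, indefinite, accusative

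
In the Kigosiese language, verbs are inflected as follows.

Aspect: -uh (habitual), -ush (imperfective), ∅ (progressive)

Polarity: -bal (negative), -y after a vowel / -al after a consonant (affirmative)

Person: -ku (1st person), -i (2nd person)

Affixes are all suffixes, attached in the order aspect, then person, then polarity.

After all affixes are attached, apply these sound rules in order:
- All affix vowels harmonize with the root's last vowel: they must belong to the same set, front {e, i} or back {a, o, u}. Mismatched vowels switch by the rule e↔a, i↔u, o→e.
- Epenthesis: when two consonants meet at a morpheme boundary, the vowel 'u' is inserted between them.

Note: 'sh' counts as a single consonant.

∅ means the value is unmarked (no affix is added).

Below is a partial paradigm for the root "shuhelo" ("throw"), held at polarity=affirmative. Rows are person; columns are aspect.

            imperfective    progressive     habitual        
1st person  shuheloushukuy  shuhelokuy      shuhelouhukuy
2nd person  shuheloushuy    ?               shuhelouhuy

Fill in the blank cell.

shuhelouy

aspect = progressive: zero marking, form stays shuhelo.
Attach person 2nd person -i → shuheloi.
Attach polarity affirmative -y (after vowel 'i') → shuheloiy.
Apply vowel harmony: shuheloiy → shuhelouy.
Epenthesis: no change.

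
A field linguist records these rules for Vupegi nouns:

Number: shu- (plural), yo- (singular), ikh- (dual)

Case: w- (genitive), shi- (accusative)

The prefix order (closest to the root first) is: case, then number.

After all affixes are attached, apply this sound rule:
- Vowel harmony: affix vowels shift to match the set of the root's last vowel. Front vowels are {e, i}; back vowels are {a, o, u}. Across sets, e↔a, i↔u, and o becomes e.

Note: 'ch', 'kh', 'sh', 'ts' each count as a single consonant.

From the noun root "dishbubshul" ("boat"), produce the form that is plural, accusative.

Attach case accusative shi- → shidishbubshul.
Attach number plural shu- → shushidishbubshul.
Apply vowel harmony: shushidishbubshul → shushudishbubshul.

shushudishbubshul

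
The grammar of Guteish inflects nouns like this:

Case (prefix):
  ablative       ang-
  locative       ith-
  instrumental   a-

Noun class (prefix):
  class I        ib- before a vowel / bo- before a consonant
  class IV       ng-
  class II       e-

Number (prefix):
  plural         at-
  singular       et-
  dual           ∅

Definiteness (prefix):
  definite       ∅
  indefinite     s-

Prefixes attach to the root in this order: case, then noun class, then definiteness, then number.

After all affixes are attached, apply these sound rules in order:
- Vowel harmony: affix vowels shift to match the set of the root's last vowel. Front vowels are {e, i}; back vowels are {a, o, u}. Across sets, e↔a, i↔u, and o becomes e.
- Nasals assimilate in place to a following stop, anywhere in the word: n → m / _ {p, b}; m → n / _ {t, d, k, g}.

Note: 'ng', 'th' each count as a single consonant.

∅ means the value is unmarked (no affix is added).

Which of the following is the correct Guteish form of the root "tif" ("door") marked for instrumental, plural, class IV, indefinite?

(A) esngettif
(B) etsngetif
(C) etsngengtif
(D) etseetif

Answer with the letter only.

B

Attach case instrumental a- → atif.
Attach noun class class IV ng- → ngatif.
Attach definiteness indefinite s- → sngatif.
Attach number plural at- → atsngatif.
Apply vowel harmony: atsngatif → etsngetif.
Nasal assimilation: no change.
So the correct form is etsngetif, option (B).
(C) etsngengtif is wrong: it uses ablative instead of instrumental for case.
(D) etseetif is wrong: it uses class II instead of class IV for noun class.
(A) esngettif is wrong: it has the affixes in the wrong order.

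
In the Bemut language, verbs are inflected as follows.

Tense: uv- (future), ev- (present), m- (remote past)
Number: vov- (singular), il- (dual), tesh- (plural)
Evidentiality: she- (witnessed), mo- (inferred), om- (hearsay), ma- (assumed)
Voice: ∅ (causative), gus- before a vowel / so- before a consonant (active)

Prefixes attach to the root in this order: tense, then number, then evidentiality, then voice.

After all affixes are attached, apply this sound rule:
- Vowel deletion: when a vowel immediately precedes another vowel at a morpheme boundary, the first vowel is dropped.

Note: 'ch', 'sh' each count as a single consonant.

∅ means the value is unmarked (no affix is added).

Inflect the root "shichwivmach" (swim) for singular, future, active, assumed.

somavovuvshichwivmach

Attach tense future uv- → uvshichwivmach.
Attach number singular vov- → vovuvshichwivmach.
Attach evidentiality assumed ma- → mavovuvshichwivmach.
Attach voice active so- (before consonant 'm') → somavovuvshichwivmach.
Vowel deletion: no change.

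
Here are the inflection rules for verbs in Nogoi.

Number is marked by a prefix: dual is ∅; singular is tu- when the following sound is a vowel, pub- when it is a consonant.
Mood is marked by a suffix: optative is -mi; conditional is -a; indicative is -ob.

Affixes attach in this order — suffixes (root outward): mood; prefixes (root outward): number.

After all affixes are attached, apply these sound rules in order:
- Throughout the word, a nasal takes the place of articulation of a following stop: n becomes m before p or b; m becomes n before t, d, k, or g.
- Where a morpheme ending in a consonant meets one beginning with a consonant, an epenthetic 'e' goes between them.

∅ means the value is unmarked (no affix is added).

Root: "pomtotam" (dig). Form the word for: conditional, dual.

pontotama

number = dual: zero marking, form stays pomtotam.
Attach mood conditional -a → pomtotama.
Apply nasal assimilation: pomtotama → pontotama.
Epenthesis: no change.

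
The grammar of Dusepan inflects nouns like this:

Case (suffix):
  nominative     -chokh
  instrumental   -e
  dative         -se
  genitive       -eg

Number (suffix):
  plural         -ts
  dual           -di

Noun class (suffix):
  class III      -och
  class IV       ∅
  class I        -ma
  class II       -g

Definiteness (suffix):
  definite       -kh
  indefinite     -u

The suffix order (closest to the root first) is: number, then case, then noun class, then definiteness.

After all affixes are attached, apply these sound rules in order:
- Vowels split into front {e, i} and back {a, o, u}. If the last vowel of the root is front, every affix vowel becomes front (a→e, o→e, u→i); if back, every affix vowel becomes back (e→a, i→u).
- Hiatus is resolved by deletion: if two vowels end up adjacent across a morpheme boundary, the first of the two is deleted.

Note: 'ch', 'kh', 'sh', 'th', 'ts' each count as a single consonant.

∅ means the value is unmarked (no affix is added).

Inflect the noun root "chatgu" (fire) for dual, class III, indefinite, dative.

Attach number dual -di → chatgudi.
Attach case dative -se → chatgudise.
Attach noun class class III -och → chatgudiseoch.
Attach definiteness indefinite -u → chatgudiseochu.
Apply vowel harmony: chatgudiseochu → chatgudusaochu.
Apply vowel deletion: chatgudusaochu → chatgudusochu.

chatgudusochu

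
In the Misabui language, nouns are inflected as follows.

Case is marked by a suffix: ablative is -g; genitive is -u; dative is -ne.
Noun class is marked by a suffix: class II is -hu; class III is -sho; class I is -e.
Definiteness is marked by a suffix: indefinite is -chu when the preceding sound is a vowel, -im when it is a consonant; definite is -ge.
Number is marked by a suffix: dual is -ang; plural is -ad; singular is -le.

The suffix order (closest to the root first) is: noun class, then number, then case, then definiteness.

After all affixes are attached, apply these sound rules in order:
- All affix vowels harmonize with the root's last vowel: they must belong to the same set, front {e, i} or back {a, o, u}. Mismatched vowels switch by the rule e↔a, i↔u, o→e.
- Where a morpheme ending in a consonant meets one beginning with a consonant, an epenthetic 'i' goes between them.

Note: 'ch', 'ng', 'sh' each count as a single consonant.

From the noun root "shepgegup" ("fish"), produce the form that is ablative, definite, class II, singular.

shepgegupihulagiga

Attach noun class class II -hu → shepgeguphu.
Attach number singular -le → shepgeguphule.
Attach case ablative -g → shepgeguphuleg.
Attach definiteness definite -ge → shepgeguphulegge.
Apply vowel harmony: shepgeguphulegge → shepgeguphulagga.
Apply epenthesis: shepgeguphulagga → shepgegupihulagiga.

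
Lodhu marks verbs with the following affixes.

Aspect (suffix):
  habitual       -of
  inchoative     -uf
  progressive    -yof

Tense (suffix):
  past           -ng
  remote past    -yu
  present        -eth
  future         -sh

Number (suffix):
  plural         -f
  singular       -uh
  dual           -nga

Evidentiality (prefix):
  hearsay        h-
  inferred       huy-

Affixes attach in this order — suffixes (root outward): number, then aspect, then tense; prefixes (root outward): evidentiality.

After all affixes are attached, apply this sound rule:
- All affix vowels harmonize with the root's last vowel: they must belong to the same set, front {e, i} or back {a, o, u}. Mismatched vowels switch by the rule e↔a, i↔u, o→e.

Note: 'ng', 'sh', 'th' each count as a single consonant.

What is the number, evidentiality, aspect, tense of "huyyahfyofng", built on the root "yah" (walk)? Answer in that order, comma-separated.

plural, inferred, progressive, past

Segment: huy-yah-f-yof-ng.
number: -f → plural.
evidentiality: huy- → inferred.
aspect: -yof → progressive.
tense: -ng → past.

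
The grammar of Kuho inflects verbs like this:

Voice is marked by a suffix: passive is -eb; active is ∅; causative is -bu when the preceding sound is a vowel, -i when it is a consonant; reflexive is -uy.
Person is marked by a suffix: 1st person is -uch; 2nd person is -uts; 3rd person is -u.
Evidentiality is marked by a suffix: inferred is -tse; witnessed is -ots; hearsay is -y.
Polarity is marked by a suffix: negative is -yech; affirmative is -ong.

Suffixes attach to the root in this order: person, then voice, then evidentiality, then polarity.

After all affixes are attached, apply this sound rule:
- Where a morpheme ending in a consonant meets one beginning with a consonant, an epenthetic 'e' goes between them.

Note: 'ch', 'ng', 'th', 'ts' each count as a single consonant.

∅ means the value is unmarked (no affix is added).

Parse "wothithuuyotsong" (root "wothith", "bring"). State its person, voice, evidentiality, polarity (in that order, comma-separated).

3rd person, reflexive, witnessed, affirmative

Segment: wothith-u-uy-ots-ong.
person: -u → 3rd person.
voice: -uy → reflexive.
evidentiality: -ots → witnessed.
polarity: -ong → affirmative.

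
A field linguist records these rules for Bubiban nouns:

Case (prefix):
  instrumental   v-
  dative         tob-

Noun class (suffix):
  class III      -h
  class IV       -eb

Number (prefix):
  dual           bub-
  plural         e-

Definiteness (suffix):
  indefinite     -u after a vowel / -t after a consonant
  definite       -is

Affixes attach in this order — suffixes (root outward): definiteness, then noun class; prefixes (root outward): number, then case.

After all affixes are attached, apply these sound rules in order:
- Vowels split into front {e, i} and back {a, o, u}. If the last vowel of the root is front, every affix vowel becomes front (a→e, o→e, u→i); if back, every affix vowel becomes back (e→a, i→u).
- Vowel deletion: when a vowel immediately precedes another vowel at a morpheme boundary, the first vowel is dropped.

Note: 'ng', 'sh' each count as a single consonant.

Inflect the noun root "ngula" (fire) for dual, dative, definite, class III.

tobbubngulush

Attach number dual bub- → bubngula.
Attach definiteness definite -is → bubngulais.
Attach noun class class III -h → bubngulaish.
Attach case dative tob- → tobbubngulaish.
Apply vowel harmony: tobbubngulaish → tobbubngulaush.
Apply vowel deletion: tobbubngulaush → tobbubngulush.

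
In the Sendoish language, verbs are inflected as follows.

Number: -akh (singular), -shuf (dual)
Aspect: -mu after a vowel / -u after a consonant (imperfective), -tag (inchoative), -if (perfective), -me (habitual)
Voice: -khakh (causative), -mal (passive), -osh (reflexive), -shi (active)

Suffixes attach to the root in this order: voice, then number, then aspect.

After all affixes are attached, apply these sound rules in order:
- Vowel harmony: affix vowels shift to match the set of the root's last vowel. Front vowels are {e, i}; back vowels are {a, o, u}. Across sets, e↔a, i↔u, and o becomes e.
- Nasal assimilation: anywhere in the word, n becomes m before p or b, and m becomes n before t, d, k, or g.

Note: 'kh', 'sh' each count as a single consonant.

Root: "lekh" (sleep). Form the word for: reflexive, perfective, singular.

Attach voice reflexive -osh → lekhosh.
Attach number singular -akh → lekhoshakh.
Attach aspect perfective -if → lekhoshakhif.
Apply vowel harmony: lekhoshakhif → lekheshekhif.
Nasal assimilation: no change.

lekheshekhif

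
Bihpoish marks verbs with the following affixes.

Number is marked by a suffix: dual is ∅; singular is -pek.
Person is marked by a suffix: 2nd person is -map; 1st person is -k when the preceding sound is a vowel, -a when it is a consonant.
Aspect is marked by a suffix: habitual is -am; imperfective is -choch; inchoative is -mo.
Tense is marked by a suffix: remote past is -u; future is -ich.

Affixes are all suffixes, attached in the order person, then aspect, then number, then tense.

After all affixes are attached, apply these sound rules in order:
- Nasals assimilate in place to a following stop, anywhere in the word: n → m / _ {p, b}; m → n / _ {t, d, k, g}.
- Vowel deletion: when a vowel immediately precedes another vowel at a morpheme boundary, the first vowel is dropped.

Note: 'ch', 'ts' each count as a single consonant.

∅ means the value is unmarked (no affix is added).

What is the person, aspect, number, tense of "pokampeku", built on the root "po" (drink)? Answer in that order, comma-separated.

Segment: po-k-am-pek-u.
person: -k/a → 1st person.
aspect: -am → habitual.
number: -pek → singular.
tense: -u → remote past.

1st person, habitual, singular, remote past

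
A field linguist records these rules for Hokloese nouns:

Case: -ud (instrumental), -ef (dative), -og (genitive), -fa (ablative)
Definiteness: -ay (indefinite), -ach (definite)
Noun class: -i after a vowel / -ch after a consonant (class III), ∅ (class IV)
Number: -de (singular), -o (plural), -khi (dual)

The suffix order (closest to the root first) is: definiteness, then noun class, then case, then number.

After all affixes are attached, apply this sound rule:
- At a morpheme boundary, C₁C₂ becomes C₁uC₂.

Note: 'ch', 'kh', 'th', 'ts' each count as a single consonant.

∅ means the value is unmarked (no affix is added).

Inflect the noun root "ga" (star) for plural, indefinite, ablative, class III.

gaayuchufao

Attach definiteness indefinite -ay → gaay.
Attach noun class class III -ch (after consonant 'y') → gaaych.
Attach case ablative -fa → gaaychfa.
Attach number plural -o → gaaychfao.
Apply epenthesis: gaaychfao → gaayuchufao.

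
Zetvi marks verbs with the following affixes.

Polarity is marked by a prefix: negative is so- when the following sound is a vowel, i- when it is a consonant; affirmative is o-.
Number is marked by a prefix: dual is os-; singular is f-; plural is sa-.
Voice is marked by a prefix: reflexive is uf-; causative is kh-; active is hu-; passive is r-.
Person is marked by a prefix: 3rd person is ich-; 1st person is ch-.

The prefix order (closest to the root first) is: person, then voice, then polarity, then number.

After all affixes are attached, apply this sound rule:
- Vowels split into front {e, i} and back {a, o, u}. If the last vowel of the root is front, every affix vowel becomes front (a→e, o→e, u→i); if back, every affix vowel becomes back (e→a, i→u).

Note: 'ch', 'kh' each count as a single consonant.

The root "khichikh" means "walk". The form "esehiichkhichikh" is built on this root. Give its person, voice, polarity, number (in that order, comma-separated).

Segment: os-o-hu-ich-khichikh.
person: ich- → 3rd person.
voice: hu- → active.
polarity: o- → affirmative.
number: os- → dual.

3rd person, active, affirmative, dual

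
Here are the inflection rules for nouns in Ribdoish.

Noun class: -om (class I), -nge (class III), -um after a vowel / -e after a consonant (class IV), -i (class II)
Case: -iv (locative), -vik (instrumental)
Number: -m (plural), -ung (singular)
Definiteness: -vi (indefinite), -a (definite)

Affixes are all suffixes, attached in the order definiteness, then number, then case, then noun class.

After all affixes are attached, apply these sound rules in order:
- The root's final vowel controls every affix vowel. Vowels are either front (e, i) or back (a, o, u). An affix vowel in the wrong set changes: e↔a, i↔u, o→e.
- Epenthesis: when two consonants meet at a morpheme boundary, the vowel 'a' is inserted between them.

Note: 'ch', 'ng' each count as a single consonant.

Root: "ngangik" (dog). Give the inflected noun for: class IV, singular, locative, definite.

Attach definiteness definite -a → ngangika.
Attach number singular -ung → ngangikaung.
Attach case locative -iv → ngangikaungiv.
Attach noun class class IV -e (after consonant 'v') → ngangikaungive.
Apply vowel harmony: ngangikaungive → ngangikeingive.
Epenthesis: no change.

ngangikeingive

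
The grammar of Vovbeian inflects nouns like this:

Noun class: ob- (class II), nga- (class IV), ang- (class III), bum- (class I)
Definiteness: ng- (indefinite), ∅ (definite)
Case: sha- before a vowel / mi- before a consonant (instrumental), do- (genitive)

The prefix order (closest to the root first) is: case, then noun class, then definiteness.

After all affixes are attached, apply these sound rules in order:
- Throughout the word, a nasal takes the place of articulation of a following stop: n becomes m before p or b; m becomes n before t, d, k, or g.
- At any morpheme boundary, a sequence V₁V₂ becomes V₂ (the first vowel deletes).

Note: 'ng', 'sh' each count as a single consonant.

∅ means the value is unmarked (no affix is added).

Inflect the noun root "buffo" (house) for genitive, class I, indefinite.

Attach case genitive do- → dobuffo.
Attach noun class class I bum- → bumdobuffo.
Attach definiteness indefinite ng- → ngbumdobuffo.
Apply nasal assimilation: ngbumdobuffo → ngbundobuffo.
Vowel deletion: no change.

ngbundobuffo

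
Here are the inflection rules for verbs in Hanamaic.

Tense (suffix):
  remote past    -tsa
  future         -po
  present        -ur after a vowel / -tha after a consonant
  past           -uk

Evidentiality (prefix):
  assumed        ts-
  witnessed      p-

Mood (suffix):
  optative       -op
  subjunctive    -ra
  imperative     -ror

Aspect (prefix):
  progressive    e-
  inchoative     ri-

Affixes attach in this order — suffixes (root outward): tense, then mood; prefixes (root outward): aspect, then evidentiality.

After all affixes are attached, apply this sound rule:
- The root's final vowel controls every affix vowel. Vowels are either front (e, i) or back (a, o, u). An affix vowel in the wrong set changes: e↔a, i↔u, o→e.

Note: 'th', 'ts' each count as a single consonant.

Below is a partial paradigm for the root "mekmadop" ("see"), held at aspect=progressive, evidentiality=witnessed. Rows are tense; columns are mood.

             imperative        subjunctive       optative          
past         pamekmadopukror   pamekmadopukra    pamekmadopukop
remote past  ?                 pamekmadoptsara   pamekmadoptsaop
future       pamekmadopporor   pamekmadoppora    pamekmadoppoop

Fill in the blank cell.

Attach aspect progressive e- → emekmadop.
Attach tense remote past -tsa → emekmadoptsa.
Attach mood imperative -ror → emekmadoptsaror.
Attach evidentiality witnessed p- → pemekmadoptsaror.
Apply vowel harmony: pemekmadoptsaror → pamekmadoptsaror.

pamekmadoptsaror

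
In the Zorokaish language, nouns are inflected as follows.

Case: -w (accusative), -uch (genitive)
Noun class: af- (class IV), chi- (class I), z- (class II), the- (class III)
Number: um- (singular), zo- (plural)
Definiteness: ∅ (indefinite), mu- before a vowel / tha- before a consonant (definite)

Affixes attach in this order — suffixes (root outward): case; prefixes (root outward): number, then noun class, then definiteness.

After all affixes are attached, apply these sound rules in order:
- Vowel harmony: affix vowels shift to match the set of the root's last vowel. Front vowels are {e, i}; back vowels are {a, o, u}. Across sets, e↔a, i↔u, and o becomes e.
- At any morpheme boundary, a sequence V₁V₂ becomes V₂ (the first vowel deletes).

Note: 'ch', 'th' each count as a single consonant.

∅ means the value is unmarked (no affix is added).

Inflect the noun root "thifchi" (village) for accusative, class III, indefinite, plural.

thezethifchiw

Attach number plural zo- → zothifchi.
Attach noun class class III the- → thezothifchi.
definiteness = indefinite: zero marking, form stays thezothifchi.
Attach case accusative -w → thezothifchiw.
Apply vowel harmony: thezothifchiw → thezethifchiw.
Vowel deletion: no change.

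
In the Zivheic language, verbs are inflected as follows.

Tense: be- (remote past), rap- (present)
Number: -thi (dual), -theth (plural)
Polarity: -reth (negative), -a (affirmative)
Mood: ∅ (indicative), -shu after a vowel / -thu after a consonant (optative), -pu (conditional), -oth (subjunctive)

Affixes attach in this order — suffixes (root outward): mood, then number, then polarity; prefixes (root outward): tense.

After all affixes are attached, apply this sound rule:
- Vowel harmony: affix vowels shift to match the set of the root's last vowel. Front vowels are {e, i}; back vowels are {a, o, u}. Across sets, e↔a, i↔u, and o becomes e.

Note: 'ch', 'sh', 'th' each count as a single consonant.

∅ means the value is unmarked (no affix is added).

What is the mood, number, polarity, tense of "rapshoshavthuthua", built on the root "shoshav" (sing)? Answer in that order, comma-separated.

Segment: rap-shoshav-thu-thi-a.
mood: -shu/thu → optative.
number: -thi → dual.
polarity: -a → affirmative.
tense: rap- → present.

optative, dual, affirmative, present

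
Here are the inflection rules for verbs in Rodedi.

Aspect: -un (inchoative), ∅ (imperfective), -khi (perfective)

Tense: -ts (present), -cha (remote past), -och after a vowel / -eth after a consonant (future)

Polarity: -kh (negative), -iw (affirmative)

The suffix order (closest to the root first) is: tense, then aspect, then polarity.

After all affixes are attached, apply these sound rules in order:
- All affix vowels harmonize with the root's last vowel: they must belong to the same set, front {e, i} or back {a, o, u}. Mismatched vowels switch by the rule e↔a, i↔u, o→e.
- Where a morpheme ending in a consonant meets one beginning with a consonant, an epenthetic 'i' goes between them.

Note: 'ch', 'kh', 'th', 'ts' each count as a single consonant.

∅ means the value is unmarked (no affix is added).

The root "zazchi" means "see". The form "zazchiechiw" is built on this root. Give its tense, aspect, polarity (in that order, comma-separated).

future, imperfective, affirmative

Segment: zazchi-och-iw.
tense: -och/eth → future.
aspect: ∅ → imperfective.
polarity: -iw → affirmative.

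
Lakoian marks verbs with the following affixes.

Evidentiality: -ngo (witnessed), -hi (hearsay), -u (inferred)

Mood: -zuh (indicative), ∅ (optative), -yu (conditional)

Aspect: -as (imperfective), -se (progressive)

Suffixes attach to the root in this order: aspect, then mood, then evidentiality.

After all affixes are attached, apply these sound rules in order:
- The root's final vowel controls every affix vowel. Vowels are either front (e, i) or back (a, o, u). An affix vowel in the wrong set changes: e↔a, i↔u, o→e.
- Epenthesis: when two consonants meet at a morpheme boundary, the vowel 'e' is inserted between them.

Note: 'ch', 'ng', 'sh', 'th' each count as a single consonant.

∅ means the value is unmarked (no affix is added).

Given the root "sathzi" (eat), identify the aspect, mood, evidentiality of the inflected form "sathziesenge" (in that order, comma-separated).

imperfective, optative, witnessed

Segment: sathzi-as-ngo.
aspect: -as → imperfective.
mood: ∅ → optative.
evidentiality: -ngo → witnessed.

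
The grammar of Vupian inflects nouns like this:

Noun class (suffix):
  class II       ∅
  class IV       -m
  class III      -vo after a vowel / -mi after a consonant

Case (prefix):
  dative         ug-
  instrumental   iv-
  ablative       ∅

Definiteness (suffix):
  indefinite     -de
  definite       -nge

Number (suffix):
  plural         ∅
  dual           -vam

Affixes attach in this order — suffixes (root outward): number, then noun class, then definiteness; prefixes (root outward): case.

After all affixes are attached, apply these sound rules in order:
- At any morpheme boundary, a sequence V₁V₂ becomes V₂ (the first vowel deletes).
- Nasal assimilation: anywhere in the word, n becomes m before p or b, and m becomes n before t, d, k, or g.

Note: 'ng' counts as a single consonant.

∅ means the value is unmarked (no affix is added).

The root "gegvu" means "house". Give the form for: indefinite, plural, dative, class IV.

number = plural: zero marking, form stays gegvu.
Attach noun class class IV -m → gegvum.
Attach case dative ug- → uggegvum.
Attach definiteness indefinite -de → uggegvumde.
Vowel deletion: no change.
Apply nasal assimilation: uggegvumde → uggegvunde.

uggegvunde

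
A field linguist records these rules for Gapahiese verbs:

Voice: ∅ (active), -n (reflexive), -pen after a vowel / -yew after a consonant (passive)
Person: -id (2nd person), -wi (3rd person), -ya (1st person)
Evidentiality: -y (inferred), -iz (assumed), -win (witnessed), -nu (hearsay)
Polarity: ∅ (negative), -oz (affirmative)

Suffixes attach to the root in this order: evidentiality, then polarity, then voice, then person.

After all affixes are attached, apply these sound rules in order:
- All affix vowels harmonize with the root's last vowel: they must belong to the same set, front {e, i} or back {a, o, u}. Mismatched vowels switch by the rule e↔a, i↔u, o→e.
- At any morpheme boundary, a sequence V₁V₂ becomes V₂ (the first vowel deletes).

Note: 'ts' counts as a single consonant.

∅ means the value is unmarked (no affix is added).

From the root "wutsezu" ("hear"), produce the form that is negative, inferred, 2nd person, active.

wutsezuyud

Attach evidentiality inferred -y → wutsezuy.
polarity = negative: zero marking, form stays wutsezuy.
voice = active: zero marking, form stays wutsezuy.
Attach person 2nd person -id → wutsezuyid.
Apply vowel harmony: wutsezuyid → wutsezuyud.
Vowel deletion: no change.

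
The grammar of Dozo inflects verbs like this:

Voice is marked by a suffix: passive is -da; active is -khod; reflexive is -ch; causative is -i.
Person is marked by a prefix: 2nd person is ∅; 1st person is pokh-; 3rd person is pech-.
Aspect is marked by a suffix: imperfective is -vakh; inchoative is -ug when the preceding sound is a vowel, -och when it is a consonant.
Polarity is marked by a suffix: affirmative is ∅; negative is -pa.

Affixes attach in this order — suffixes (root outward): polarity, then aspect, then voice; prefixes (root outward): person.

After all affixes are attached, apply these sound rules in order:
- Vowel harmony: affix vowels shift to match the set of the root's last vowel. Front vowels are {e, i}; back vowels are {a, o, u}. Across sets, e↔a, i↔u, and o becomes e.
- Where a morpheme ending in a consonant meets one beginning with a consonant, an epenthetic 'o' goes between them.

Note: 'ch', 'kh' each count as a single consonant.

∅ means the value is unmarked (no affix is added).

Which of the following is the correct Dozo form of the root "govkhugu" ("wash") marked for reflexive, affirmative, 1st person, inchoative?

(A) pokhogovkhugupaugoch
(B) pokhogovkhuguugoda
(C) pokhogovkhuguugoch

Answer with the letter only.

polarity = affirmative: zero marking, form stays govkhugu.
Attach person 1st person pokh- → pokhgovkhugu.
Attach aspect inchoative -ug (after vowel 'u') → pokhgovkhuguug.
Attach voice reflexive -ch → pokhgovkhuguugch.
Vowel harmony: no change.
Apply epenthesis: pokhgovkhuguugch → pokhogovkhuguugoch.
So the correct form is pokhogovkhuguugoch, option (C).
(B) pokhogovkhuguugoda is wrong: it uses passive instead of reflexive for voice.
(A) pokhogovkhugupaugoch is wrong: it uses negative instead of affirmative for polarity.

C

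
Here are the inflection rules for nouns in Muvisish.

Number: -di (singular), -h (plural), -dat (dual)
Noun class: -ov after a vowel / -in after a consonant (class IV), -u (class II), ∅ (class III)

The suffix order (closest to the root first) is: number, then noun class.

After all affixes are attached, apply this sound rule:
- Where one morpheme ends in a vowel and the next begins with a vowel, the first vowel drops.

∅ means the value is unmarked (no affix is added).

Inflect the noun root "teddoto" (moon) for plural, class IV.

Attach number plural -h → teddotoh.
Attach noun class class IV -in (after consonant 'h') → teddotohin.
Vowel deletion: no change.

teddotohin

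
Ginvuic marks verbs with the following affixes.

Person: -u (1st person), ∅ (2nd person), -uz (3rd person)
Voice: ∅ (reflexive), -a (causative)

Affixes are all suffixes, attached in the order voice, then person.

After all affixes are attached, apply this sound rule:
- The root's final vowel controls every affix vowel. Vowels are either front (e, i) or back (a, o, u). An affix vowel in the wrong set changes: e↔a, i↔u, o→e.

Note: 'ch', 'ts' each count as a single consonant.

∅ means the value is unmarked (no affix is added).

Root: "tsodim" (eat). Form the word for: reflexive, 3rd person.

tsodimiz

voice = reflexive: zero marking, form stays tsodim.
Attach person 3rd person -uz → tsodimuz.
Apply vowel harmony: tsodimuz → tsodimiz.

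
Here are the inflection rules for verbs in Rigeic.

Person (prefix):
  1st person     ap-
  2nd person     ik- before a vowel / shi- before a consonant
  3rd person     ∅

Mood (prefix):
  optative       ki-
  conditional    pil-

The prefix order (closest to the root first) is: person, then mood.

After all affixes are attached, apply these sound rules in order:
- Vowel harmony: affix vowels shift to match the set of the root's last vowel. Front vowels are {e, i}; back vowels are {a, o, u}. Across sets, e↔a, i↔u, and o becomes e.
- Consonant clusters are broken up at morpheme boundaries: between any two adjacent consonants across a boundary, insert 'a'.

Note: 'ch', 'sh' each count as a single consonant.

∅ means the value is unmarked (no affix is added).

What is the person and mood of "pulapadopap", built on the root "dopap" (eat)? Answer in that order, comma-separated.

1st person, conditional

Segment: pil-ap-dopap.
person: ap- → 1st person.
mood: pil- → conditional.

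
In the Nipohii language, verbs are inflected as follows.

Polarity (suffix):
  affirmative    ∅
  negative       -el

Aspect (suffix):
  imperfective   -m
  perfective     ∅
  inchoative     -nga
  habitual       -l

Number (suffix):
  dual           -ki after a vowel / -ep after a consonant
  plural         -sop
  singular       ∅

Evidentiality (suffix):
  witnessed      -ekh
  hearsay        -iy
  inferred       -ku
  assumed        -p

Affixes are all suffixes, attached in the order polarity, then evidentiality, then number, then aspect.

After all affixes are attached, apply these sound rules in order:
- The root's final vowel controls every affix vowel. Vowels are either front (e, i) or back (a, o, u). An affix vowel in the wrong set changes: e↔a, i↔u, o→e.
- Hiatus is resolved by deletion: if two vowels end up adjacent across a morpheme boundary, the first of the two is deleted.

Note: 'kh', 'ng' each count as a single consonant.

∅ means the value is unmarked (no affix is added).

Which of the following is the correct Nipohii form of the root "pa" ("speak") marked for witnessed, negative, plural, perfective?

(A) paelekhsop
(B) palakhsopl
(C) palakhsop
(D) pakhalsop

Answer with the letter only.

C

Attach polarity negative -el → pael.
Attach evidentiality witnessed -ekh → paelekh.
Attach number plural -sop → paelekhsop.
aspect = perfective: zero marking, form stays paelekhsop.
Apply vowel harmony: paelekhsop → paalakhsop.
Apply vowel deletion: paalakhsop → palakhsop.
So the correct form is palakhsop, option (C).
(D) pakhalsop is wrong: it has the affixes in the wrong order.
(B) palakhsopl is wrong: it uses habitual instead of perfective for aspect.
(A) paelekhsop is wrong: it fails to apply the sound rule(s).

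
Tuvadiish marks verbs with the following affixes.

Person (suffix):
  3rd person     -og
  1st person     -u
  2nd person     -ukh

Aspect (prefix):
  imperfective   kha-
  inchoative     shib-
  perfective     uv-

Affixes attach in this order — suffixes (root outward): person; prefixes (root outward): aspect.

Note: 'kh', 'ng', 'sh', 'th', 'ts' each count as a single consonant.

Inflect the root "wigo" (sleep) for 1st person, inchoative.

Attach person 1st person -u → wigou.
Attach aspect inchoative shib- → shibwigou.

shibwigou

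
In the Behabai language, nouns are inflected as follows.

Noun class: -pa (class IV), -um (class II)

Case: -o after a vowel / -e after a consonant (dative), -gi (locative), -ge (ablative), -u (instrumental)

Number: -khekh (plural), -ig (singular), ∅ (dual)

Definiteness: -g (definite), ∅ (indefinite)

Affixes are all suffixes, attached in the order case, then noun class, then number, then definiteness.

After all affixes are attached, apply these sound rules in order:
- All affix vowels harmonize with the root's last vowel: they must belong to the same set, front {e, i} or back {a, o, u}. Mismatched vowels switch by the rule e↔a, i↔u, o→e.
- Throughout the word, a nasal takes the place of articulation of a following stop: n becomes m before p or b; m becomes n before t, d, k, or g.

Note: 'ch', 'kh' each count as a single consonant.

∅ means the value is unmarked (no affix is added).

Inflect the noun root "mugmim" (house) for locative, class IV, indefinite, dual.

mugmingipe

Attach case locative -gi → mugmimgi.
Attach noun class class IV -pa → mugmimgipa.
number = dual: zero marking, form stays mugmimgipa.
definiteness = indefinite: zero marking, form stays mugmimgipa.
Apply vowel harmony: mugmimgipa → mugmimgipe.
Apply nasal assimilation: mugmimgipe → mugmingipe.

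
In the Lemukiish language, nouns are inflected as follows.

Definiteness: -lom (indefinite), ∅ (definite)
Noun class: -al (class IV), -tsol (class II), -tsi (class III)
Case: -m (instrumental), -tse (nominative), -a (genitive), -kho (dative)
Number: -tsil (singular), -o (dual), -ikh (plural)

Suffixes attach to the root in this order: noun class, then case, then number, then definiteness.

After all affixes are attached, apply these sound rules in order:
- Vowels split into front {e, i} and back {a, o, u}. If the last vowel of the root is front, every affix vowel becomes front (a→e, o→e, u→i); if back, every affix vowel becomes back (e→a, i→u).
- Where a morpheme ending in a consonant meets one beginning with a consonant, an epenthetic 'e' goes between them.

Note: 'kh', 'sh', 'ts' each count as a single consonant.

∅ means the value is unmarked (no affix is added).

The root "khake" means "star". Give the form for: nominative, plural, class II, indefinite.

Attach noun class class II -tsol → khaketsol.
Attach case nominative -tse → khaketsoltse.
Attach number plural -ikh → khaketsoltseikh.
Attach definiteness indefinite -lom → khaketsoltseikhlom.
Apply vowel harmony: khaketsoltseikhlom → khaketseltseikhlem.
Apply epenthesis: khaketseltseikhlem → khaketseletseikhelem.

khaketseletseikhelem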